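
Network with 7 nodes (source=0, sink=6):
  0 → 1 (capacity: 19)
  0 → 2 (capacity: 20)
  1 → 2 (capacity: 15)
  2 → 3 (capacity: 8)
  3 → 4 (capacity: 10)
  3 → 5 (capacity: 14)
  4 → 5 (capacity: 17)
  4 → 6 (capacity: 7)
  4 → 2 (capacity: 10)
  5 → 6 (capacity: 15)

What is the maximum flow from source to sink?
Maximum flow = 8

Max flow: 8

Flow assignment:
  0 → 1: 8/19
  1 → 2: 8/15
  2 → 3: 8/8
  3 → 4: 8/10
  4 → 5: 1/17
  4 → 6: 7/7
  5 → 6: 1/15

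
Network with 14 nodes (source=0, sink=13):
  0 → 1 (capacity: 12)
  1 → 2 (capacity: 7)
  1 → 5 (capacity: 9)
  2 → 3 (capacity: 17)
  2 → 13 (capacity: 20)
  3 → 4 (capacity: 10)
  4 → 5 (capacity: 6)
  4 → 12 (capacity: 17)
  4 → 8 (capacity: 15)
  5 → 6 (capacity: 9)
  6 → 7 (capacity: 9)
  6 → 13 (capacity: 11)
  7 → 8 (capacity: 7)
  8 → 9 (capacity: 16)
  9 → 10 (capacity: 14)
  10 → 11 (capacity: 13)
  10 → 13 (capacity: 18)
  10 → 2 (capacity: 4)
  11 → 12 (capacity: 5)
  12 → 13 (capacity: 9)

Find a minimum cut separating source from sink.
Min cut value = 12, edges: (0,1)

Min cut value: 12
Partition: S = [0], T = [1, 2, 3, 4, 5, 6, 7, 8, 9, 10, 11, 12, 13]
Cut edges: (0,1)

By max-flow min-cut theorem, max flow = min cut = 12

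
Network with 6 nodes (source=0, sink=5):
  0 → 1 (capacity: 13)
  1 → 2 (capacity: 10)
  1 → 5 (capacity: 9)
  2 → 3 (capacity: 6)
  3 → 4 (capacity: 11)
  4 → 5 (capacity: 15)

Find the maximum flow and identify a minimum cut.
Max flow = 13, Min cut edges: (0,1)

Maximum flow: 13
Minimum cut: (0,1)
Partition: S = [0], T = [1, 2, 3, 4, 5]

Max-flow min-cut theorem verified: both equal 13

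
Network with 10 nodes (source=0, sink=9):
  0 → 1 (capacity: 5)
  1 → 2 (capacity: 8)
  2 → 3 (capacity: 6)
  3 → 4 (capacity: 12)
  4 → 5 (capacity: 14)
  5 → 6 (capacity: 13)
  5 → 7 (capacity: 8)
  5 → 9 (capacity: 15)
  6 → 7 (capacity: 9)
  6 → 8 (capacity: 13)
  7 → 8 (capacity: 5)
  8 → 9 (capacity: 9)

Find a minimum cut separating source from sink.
Min cut value = 5, edges: (0,1)

Min cut value: 5
Partition: S = [0], T = [1, 2, 3, 4, 5, 6, 7, 8, 9]
Cut edges: (0,1)

By max-flow min-cut theorem, max flow = min cut = 5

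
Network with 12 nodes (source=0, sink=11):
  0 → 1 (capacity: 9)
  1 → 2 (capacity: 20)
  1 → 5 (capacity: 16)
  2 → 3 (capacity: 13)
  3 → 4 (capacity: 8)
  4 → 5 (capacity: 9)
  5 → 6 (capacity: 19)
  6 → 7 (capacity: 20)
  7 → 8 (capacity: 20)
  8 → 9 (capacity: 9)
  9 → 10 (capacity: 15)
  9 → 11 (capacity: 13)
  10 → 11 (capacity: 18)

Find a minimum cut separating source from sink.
Min cut value = 9, edges: (8,9)

Min cut value: 9
Partition: S = [0, 1, 2, 3, 4, 5, 6, 7, 8], T = [9, 10, 11]
Cut edges: (8,9)

By max-flow min-cut theorem, max flow = min cut = 9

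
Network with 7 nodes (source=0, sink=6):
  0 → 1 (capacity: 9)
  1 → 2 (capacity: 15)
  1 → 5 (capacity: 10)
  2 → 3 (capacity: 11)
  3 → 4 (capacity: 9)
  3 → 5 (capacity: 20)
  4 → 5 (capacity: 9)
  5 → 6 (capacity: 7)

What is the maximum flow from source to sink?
Maximum flow = 7

Max flow: 7

Flow assignment:
  0 → 1: 7/9
  1 → 5: 7/10
  5 → 6: 7/7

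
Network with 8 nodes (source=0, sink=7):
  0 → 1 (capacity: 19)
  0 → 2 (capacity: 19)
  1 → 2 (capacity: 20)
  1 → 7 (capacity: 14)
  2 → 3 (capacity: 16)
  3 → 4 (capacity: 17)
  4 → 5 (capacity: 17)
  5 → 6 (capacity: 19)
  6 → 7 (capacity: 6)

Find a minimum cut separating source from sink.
Min cut value = 20, edges: (1,7), (6,7)

Min cut value: 20
Partition: S = [0, 1, 2, 3, 4, 5, 6], T = [7]
Cut edges: (1,7), (6,7)

By max-flow min-cut theorem, max flow = min cut = 20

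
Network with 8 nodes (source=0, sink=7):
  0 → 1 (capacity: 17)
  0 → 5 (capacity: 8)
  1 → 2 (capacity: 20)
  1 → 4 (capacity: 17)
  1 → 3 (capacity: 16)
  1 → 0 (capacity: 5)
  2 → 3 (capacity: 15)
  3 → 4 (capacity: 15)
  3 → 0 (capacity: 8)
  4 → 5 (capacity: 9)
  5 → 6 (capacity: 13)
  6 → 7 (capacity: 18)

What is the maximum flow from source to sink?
Maximum flow = 13

Max flow: 13

Flow assignment:
  0 → 1: 9/17
  0 → 5: 4/8
  1 → 4: 9/17
  4 → 5: 9/9
  5 → 6: 13/13
  6 → 7: 13/18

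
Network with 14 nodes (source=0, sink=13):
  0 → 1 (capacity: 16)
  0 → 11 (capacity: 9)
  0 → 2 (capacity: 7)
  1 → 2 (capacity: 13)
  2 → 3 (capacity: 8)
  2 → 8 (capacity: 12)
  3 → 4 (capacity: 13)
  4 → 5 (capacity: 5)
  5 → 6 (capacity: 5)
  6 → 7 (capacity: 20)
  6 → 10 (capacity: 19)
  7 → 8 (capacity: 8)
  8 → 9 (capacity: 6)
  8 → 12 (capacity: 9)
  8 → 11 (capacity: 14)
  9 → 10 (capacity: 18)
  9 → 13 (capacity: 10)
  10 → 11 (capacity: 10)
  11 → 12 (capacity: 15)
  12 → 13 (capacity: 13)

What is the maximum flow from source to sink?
Maximum flow = 19

Max flow: 19

Flow assignment:
  0 → 1: 13/16
  0 → 11: 2/9
  0 → 2: 4/7
  1 → 2: 13/13
  2 → 3: 5/8
  2 → 8: 12/12
  3 → 4: 5/13
  4 → 5: 5/5
  5 → 6: 5/5
  6 → 7: 5/20
  7 → 8: 5/8
  8 → 9: 6/6
  8 → 12: 9/9
  8 → 11: 2/14
  9 → 13: 6/10
  11 → 12: 4/15
  12 → 13: 13/13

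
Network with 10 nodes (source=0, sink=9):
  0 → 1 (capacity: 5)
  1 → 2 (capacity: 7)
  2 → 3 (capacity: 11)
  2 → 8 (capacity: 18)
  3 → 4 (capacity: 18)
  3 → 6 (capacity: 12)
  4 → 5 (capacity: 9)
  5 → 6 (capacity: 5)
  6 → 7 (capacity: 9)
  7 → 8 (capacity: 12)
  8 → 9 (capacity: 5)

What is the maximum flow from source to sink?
Maximum flow = 5

Max flow: 5

Flow assignment:
  0 → 1: 5/5
  1 → 2: 5/7
  2 → 8: 5/18
  8 → 9: 5/5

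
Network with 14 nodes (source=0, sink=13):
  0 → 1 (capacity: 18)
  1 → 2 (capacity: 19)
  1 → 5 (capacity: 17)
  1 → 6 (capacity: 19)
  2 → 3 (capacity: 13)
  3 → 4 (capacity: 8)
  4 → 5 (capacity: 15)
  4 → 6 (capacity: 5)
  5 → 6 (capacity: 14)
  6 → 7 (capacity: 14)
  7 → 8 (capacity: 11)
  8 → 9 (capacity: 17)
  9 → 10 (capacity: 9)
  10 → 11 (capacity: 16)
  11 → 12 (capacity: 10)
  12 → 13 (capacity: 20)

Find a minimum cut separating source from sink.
Min cut value = 9, edges: (9,10)

Min cut value: 9
Partition: S = [0, 1, 2, 3, 4, 5, 6, 7, 8, 9], T = [10, 11, 12, 13]
Cut edges: (9,10)

By max-flow min-cut theorem, max flow = min cut = 9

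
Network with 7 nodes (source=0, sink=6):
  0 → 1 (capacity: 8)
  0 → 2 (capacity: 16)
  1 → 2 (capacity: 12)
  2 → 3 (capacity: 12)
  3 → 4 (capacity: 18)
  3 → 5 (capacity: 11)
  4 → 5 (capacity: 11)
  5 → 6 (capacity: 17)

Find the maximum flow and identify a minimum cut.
Max flow = 12, Min cut edges: (2,3)

Maximum flow: 12
Minimum cut: (2,3)
Partition: S = [0, 1, 2], T = [3, 4, 5, 6]

Max-flow min-cut theorem verified: both equal 12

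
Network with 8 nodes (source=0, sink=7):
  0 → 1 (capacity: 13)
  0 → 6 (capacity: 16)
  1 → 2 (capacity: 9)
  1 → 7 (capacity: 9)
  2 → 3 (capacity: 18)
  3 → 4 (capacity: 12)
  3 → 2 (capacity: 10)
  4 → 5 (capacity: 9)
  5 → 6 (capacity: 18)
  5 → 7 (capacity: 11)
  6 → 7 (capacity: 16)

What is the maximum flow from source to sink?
Maximum flow = 29

Max flow: 29

Flow assignment:
  0 → 1: 13/13
  0 → 6: 16/16
  1 → 2: 4/9
  1 → 7: 9/9
  2 → 3: 4/18
  3 → 4: 4/12
  4 → 5: 4/9
  5 → 7: 4/11
  6 → 7: 16/16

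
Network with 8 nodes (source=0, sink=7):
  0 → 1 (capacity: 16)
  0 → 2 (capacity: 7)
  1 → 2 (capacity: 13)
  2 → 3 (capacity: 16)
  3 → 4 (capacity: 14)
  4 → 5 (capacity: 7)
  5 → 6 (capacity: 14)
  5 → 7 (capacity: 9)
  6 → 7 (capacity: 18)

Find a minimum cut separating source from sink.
Min cut value = 7, edges: (4,5)

Min cut value: 7
Partition: S = [0, 1, 2, 3, 4], T = [5, 6, 7]
Cut edges: (4,5)

By max-flow min-cut theorem, max flow = min cut = 7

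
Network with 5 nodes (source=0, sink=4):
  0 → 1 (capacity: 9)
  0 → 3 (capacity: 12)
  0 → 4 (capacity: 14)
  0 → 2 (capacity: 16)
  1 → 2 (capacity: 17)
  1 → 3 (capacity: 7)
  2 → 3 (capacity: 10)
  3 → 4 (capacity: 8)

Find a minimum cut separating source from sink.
Min cut value = 22, edges: (0,4), (3,4)

Min cut value: 22
Partition: S = [0, 1, 2, 3], T = [4]
Cut edges: (0,4), (3,4)

By max-flow min-cut theorem, max flow = min cut = 22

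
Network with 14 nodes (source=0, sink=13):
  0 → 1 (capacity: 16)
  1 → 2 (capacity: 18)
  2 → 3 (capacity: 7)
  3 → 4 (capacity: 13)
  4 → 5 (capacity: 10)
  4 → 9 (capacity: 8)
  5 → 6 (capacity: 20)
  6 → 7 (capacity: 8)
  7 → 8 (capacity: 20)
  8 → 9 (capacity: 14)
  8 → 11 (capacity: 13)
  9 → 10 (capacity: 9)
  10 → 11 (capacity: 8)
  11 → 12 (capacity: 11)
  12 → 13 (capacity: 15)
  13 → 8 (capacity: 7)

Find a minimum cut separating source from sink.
Min cut value = 7, edges: (2,3)

Min cut value: 7
Partition: S = [0, 1, 2], T = [3, 4, 5, 6, 7, 8, 9, 10, 11, 12, 13]
Cut edges: (2,3)

By max-flow min-cut theorem, max flow = min cut = 7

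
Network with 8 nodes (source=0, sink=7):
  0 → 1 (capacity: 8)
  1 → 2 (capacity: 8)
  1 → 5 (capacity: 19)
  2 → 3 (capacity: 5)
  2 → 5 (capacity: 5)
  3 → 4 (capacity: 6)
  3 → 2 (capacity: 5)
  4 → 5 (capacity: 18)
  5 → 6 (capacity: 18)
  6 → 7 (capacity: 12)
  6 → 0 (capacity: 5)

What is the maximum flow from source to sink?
Maximum flow = 8

Max flow: 8

Flow assignment:
  0 → 1: 8/8
  1 → 5: 8/19
  5 → 6: 8/18
  6 → 7: 8/12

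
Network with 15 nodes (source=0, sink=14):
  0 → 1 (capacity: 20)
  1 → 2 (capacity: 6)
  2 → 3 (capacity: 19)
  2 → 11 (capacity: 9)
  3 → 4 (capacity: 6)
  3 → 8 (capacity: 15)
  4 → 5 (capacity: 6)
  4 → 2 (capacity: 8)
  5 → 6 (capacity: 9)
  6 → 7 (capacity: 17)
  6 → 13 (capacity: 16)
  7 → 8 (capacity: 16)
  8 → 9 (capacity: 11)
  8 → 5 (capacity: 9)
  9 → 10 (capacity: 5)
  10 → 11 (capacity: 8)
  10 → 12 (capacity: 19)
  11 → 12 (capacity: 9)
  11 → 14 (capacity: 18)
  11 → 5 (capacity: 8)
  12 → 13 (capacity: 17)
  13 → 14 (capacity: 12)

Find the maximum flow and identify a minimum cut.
Max flow = 6, Min cut edges: (1,2)

Maximum flow: 6
Minimum cut: (1,2)
Partition: S = [0, 1], T = [2, 3, 4, 5, 6, 7, 8, 9, 10, 11, 12, 13, 14]

Max-flow min-cut theorem verified: both equal 6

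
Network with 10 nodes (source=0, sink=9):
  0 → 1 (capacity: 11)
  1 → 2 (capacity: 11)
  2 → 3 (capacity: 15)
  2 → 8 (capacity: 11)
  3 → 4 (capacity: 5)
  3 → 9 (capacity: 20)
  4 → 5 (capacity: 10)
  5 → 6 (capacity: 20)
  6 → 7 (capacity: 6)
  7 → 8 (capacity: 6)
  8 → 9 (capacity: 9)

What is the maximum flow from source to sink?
Maximum flow = 11

Max flow: 11

Flow assignment:
  0 → 1: 11/11
  1 → 2: 11/11
  2 → 3: 11/15
  3 → 9: 11/20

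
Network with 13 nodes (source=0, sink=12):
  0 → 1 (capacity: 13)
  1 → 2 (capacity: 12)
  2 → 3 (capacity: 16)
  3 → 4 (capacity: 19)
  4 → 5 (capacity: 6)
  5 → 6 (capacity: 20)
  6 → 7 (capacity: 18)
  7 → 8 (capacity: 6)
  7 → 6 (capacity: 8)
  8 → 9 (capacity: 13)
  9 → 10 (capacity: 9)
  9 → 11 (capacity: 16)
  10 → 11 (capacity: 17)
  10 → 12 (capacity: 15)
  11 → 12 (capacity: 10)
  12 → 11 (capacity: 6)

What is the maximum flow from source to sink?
Maximum flow = 6

Max flow: 6

Flow assignment:
  0 → 1: 6/13
  1 → 2: 6/12
  2 → 3: 6/16
  3 → 4: 6/19
  4 → 5: 6/6
  5 → 6: 6/20
  6 → 7: 6/18
  7 → 8: 6/6
  8 → 9: 6/13
  9 → 10: 6/9
  10 → 12: 6/15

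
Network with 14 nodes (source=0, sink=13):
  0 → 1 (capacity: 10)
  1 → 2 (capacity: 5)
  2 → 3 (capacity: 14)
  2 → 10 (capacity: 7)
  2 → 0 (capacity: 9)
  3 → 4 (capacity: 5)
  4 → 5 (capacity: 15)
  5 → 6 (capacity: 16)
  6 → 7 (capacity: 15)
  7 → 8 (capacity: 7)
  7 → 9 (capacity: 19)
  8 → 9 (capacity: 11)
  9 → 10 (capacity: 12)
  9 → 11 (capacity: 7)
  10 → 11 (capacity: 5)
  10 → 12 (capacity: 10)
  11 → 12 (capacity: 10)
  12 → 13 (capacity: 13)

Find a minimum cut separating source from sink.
Min cut value = 5, edges: (1,2)

Min cut value: 5
Partition: S = [0, 1], T = [2, 3, 4, 5, 6, 7, 8, 9, 10, 11, 12, 13]
Cut edges: (1,2)

By max-flow min-cut theorem, max flow = min cut = 5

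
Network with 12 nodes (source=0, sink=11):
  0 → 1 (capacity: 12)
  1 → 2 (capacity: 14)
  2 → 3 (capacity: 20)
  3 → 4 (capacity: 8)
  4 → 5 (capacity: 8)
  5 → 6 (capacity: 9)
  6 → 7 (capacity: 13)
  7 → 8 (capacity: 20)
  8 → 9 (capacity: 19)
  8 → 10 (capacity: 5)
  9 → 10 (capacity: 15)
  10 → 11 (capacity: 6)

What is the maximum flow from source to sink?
Maximum flow = 6

Max flow: 6

Flow assignment:
  0 → 1: 6/12
  1 → 2: 6/14
  2 → 3: 6/20
  3 → 4: 6/8
  4 → 5: 6/8
  5 → 6: 6/9
  6 → 7: 6/13
  7 → 8: 6/20
  8 → 9: 1/19
  8 → 10: 5/5
  9 → 10: 1/15
  10 → 11: 6/6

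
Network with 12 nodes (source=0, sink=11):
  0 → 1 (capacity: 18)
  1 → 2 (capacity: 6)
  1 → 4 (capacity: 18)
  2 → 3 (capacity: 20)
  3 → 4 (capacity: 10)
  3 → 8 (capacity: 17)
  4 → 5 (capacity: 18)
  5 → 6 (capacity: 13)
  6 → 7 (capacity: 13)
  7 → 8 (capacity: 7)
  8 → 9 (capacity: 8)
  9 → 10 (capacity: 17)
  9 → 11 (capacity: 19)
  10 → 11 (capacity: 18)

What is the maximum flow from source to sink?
Maximum flow = 8

Max flow: 8

Flow assignment:
  0 → 1: 8/18
  1 → 2: 1/6
  1 → 4: 7/18
  2 → 3: 1/20
  3 → 8: 1/17
  4 → 5: 7/18
  5 → 6: 7/13
  6 → 7: 7/13
  7 → 8: 7/7
  8 → 9: 8/8
  9 → 11: 8/19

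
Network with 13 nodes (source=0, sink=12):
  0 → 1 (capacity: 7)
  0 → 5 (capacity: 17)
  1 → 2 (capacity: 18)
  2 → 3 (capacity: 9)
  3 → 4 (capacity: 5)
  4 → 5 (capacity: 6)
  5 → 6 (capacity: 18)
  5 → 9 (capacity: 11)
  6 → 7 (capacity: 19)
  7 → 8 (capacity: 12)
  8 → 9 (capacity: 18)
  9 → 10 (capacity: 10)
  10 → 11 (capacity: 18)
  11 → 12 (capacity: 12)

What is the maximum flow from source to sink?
Maximum flow = 10

Max flow: 10

Flow assignment:
  0 → 1: 5/7
  0 → 5: 5/17
  1 → 2: 5/18
  2 → 3: 5/9
  3 → 4: 5/5
  4 → 5: 5/6
  5 → 6: 10/18
  6 → 7: 10/19
  7 → 8: 10/12
  8 → 9: 10/18
  9 → 10: 10/10
  10 → 11: 10/18
  11 → 12: 10/12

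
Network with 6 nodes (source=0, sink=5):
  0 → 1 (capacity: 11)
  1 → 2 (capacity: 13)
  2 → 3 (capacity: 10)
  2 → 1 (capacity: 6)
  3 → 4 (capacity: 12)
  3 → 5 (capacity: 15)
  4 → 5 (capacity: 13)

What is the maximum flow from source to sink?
Maximum flow = 10

Max flow: 10

Flow assignment:
  0 → 1: 10/11
  1 → 2: 10/13
  2 → 3: 10/10
  3 → 5: 10/15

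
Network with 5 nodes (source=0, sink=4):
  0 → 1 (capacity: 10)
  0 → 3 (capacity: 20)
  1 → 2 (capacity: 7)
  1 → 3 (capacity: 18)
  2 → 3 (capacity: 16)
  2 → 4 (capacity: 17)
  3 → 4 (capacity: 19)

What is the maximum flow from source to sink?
Maximum flow = 26

Max flow: 26

Flow assignment:
  0 → 1: 7/10
  0 → 3: 19/20
  1 → 2: 7/7
  2 → 4: 7/17
  3 → 4: 19/19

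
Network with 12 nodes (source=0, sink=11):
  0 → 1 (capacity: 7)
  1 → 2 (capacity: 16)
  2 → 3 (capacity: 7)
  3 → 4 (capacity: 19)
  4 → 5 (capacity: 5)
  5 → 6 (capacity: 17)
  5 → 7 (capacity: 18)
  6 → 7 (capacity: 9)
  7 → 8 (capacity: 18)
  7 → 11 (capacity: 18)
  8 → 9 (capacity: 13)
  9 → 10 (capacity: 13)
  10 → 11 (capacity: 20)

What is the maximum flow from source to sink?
Maximum flow = 5

Max flow: 5

Flow assignment:
  0 → 1: 5/7
  1 → 2: 5/16
  2 → 3: 5/7
  3 → 4: 5/19
  4 → 5: 5/5
  5 → 7: 5/18
  7 → 11: 5/18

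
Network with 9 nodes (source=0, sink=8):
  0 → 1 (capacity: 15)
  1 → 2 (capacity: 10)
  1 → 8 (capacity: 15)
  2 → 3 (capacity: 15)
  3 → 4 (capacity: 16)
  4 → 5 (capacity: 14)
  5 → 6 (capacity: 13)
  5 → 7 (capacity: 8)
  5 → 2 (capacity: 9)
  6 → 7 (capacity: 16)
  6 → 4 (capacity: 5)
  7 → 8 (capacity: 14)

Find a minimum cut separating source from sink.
Min cut value = 15, edges: (0,1)

Min cut value: 15
Partition: S = [0], T = [1, 2, 3, 4, 5, 6, 7, 8]
Cut edges: (0,1)

By max-flow min-cut theorem, max flow = min cut = 15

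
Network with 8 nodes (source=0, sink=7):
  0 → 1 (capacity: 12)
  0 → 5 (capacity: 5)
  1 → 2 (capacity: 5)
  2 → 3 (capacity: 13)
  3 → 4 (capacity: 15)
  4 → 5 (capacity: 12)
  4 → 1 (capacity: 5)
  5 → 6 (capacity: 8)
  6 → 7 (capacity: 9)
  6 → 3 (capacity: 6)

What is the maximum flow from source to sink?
Maximum flow = 8

Max flow: 8

Flow assignment:
  0 → 1: 5/12
  0 → 5: 3/5
  1 → 2: 5/5
  2 → 3: 5/13
  3 → 4: 5/15
  4 → 5: 5/12
  5 → 6: 8/8
  6 → 7: 8/9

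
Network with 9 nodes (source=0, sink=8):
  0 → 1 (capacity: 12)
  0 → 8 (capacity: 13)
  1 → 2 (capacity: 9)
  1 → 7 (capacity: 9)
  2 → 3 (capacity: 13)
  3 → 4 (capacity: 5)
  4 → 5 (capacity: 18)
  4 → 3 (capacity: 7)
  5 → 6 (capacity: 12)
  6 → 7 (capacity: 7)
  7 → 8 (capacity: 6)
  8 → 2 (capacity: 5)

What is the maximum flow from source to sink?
Maximum flow = 19

Max flow: 19

Flow assignment:
  0 → 1: 6/12
  0 → 8: 13/13
  1 → 2: 3/9
  1 → 7: 3/9
  2 → 3: 3/13
  3 → 4: 3/5
  4 → 5: 3/18
  5 → 6: 3/12
  6 → 7: 3/7
  7 → 8: 6/6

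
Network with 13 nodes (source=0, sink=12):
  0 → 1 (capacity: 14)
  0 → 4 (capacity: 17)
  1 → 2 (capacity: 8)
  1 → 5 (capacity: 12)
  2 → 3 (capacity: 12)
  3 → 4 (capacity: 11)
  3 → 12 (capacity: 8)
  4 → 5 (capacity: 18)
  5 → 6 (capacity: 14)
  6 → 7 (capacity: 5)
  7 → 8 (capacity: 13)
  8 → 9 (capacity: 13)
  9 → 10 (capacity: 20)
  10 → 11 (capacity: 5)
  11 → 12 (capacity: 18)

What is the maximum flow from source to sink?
Maximum flow = 13

Max flow: 13

Flow assignment:
  0 → 1: 8/14
  0 → 4: 5/17
  1 → 2: 8/8
  2 → 3: 8/12
  3 → 12: 8/8
  4 → 5: 5/18
  5 → 6: 5/14
  6 → 7: 5/5
  7 → 8: 5/13
  8 → 9: 5/13
  9 → 10: 5/20
  10 → 11: 5/5
  11 → 12: 5/18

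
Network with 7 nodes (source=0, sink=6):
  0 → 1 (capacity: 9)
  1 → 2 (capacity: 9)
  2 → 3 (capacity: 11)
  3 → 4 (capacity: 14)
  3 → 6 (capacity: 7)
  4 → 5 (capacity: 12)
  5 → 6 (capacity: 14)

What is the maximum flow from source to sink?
Maximum flow = 9

Max flow: 9

Flow assignment:
  0 → 1: 9/9
  1 → 2: 9/9
  2 → 3: 9/11
  3 → 4: 2/14
  3 → 6: 7/7
  4 → 5: 2/12
  5 → 6: 2/14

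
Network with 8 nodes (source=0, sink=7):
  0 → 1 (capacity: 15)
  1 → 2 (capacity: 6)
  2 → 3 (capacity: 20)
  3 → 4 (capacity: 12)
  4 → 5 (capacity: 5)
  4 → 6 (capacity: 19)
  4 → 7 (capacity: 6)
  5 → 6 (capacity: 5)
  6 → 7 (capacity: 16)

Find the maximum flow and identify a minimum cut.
Max flow = 6, Min cut edges: (1,2)

Maximum flow: 6
Minimum cut: (1,2)
Partition: S = [0, 1], T = [2, 3, 4, 5, 6, 7]

Max-flow min-cut theorem verified: both equal 6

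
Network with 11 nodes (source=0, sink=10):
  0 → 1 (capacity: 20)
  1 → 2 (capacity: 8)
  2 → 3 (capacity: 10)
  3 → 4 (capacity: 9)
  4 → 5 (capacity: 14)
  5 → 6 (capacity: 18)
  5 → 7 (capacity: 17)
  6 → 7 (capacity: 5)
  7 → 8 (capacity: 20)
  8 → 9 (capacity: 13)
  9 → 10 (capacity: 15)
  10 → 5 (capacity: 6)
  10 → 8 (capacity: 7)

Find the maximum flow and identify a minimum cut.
Max flow = 8, Min cut edges: (1,2)

Maximum flow: 8
Minimum cut: (1,2)
Partition: S = [0, 1], T = [2, 3, 4, 5, 6, 7, 8, 9, 10]

Max-flow min-cut theorem verified: both equal 8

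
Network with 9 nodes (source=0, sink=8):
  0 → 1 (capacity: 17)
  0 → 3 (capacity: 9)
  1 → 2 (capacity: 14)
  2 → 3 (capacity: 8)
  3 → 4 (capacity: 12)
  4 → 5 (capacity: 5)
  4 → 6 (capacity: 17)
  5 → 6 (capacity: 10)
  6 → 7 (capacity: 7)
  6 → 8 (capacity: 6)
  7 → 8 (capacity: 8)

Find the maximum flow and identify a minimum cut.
Max flow = 12, Min cut edges: (3,4)

Maximum flow: 12
Minimum cut: (3,4)
Partition: S = [0, 1, 2, 3], T = [4, 5, 6, 7, 8]

Max-flow min-cut theorem verified: both equal 12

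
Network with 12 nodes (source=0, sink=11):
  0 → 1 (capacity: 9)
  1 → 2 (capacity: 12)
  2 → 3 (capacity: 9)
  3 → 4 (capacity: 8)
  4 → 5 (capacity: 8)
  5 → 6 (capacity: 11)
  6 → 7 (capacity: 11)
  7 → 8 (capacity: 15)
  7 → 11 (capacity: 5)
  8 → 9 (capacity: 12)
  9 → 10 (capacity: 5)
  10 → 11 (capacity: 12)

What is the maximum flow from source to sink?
Maximum flow = 8

Max flow: 8

Flow assignment:
  0 → 1: 8/9
  1 → 2: 8/12
  2 → 3: 8/9
  3 → 4: 8/8
  4 → 5: 8/8
  5 → 6: 8/11
  6 → 7: 8/11
  7 → 8: 3/15
  7 → 11: 5/5
  8 → 9: 3/12
  9 → 10: 3/5
  10 → 11: 3/12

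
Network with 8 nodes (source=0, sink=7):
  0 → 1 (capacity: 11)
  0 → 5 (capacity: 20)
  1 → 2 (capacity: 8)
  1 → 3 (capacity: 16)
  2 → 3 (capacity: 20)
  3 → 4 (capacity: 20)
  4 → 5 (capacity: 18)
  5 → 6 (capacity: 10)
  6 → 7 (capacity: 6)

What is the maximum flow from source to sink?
Maximum flow = 6

Max flow: 6

Flow assignment:
  0 → 1: 6/11
  1 → 3: 6/16
  3 → 4: 6/20
  4 → 5: 6/18
  5 → 6: 6/10
  6 → 7: 6/6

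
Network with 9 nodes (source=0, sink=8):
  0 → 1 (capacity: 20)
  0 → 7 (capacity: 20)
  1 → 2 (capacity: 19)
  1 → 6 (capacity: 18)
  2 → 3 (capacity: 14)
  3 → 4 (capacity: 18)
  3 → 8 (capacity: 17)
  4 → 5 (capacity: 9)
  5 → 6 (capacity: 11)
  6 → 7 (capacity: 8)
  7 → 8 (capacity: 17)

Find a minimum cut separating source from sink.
Min cut value = 31, edges: (2,3), (7,8)

Min cut value: 31
Partition: S = [0, 1, 2, 4, 5, 6, 7], T = [3, 8]
Cut edges: (2,3), (7,8)

By max-flow min-cut theorem, max flow = min cut = 31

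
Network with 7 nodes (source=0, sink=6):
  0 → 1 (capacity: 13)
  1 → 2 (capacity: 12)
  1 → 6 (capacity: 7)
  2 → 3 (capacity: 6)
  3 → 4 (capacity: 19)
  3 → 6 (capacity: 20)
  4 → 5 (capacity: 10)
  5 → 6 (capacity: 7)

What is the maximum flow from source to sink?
Maximum flow = 13

Max flow: 13

Flow assignment:
  0 → 1: 13/13
  1 → 2: 6/12
  1 → 6: 7/7
  2 → 3: 6/6
  3 → 6: 6/20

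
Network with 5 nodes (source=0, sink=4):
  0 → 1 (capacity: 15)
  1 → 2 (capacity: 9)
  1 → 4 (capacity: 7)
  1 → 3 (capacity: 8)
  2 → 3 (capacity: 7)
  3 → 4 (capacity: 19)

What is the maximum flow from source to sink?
Maximum flow = 15

Max flow: 15

Flow assignment:
  0 → 1: 15/15
  1 → 4: 7/7
  1 → 3: 8/8
  3 → 4: 8/19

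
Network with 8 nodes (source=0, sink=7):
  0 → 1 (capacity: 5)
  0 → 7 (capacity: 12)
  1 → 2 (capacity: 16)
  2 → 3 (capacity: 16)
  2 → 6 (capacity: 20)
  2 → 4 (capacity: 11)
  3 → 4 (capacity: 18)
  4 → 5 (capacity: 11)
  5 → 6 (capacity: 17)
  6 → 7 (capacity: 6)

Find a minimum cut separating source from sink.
Min cut value = 17, edges: (0,1), (0,7)

Min cut value: 17
Partition: S = [0], T = [1, 2, 3, 4, 5, 6, 7]
Cut edges: (0,1), (0,7)

By max-flow min-cut theorem, max flow = min cut = 17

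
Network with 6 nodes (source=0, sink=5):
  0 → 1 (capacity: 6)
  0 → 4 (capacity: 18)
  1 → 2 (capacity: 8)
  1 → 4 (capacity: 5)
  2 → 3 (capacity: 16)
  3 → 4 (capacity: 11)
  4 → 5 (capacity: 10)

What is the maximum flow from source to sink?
Maximum flow = 10

Max flow: 10

Flow assignment:
  0 → 1: 6/6
  0 → 4: 4/18
  1 → 2: 1/8
  1 → 4: 5/5
  2 → 3: 1/16
  3 → 4: 1/11
  4 → 5: 10/10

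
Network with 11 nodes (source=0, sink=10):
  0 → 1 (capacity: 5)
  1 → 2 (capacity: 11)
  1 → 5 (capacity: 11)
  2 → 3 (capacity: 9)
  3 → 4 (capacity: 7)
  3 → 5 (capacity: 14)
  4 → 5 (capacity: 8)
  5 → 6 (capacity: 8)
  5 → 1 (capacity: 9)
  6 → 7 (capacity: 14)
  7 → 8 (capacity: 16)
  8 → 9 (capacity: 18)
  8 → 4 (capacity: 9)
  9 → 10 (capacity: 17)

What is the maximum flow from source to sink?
Maximum flow = 5

Max flow: 5

Flow assignment:
  0 → 1: 5/5
  1 → 5: 5/11
  5 → 6: 5/8
  6 → 7: 5/14
  7 → 8: 5/16
  8 → 9: 5/18
  9 → 10: 5/17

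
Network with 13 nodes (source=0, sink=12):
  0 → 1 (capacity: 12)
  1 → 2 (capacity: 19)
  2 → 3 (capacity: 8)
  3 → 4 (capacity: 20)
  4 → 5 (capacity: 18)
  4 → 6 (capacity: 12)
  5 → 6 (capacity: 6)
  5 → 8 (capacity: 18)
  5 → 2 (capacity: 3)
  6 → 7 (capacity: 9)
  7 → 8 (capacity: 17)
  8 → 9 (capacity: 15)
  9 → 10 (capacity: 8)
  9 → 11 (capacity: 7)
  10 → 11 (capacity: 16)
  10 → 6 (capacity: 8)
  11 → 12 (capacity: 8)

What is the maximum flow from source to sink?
Maximum flow = 8

Max flow: 8

Flow assignment:
  0 → 1: 8/12
  1 → 2: 8/19
  2 → 3: 8/8
  3 → 4: 8/20
  4 → 5: 8/18
  5 → 8: 8/18
  8 → 9: 8/15
  9 → 10: 1/8
  9 → 11: 7/7
  10 → 11: 1/16
  11 → 12: 8/8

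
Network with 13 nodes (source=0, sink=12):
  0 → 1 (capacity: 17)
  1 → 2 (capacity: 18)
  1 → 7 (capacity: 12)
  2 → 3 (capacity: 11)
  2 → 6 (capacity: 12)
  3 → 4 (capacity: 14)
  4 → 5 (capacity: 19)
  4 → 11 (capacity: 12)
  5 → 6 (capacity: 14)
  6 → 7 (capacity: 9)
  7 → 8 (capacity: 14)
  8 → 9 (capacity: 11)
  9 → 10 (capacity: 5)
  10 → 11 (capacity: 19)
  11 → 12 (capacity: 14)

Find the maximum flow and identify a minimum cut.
Max flow = 14, Min cut edges: (11,12)

Maximum flow: 14
Minimum cut: (11,12)
Partition: S = [0, 1, 2, 3, 4, 5, 6, 7, 8, 9, 10, 11], T = [12]

Max-flow min-cut theorem verified: both equal 14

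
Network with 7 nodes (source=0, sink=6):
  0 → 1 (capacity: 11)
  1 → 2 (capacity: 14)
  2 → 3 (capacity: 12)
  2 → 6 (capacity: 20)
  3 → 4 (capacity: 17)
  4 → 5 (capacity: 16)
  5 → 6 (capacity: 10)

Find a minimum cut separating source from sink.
Min cut value = 11, edges: (0,1)

Min cut value: 11
Partition: S = [0], T = [1, 2, 3, 4, 5, 6]
Cut edges: (0,1)

By max-flow min-cut theorem, max flow = min cut = 11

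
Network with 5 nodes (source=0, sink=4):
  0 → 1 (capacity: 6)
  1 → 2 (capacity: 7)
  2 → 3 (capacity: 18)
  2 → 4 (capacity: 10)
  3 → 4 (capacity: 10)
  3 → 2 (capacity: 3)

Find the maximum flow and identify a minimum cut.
Max flow = 6, Min cut edges: (0,1)

Maximum flow: 6
Minimum cut: (0,1)
Partition: S = [0], T = [1, 2, 3, 4]

Max-flow min-cut theorem verified: both equal 6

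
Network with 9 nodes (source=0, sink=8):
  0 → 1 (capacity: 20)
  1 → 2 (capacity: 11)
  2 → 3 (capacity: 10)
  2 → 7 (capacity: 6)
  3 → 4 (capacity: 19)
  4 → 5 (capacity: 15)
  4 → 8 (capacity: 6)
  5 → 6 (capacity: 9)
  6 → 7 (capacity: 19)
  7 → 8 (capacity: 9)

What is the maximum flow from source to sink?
Maximum flow = 11

Max flow: 11

Flow assignment:
  0 → 1: 11/20
  1 → 2: 11/11
  2 → 3: 5/10
  2 → 7: 6/6
  3 → 4: 5/19
  4 → 8: 5/6
  7 → 8: 6/9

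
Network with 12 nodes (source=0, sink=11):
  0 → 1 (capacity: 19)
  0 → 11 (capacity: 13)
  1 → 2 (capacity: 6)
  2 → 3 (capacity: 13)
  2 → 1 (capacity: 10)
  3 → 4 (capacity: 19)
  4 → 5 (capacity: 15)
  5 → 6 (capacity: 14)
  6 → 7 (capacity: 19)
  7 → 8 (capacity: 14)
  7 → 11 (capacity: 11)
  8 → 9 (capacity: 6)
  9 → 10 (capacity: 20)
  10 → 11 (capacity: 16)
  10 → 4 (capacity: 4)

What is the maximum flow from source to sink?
Maximum flow = 19

Max flow: 19

Flow assignment:
  0 → 1: 6/19
  0 → 11: 13/13
  1 → 2: 6/6
  2 → 3: 6/13
  3 → 4: 6/19
  4 → 5: 6/15
  5 → 6: 6/14
  6 → 7: 6/19
  7 → 11: 6/11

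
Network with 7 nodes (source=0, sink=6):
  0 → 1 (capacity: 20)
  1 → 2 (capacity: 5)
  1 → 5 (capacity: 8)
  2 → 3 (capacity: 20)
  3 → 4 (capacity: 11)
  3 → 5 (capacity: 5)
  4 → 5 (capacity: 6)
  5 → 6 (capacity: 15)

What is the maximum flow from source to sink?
Maximum flow = 13

Max flow: 13

Flow assignment:
  0 → 1: 13/20
  1 → 2: 5/5
  1 → 5: 8/8
  2 → 3: 5/20
  3 → 5: 5/5
  5 → 6: 13/15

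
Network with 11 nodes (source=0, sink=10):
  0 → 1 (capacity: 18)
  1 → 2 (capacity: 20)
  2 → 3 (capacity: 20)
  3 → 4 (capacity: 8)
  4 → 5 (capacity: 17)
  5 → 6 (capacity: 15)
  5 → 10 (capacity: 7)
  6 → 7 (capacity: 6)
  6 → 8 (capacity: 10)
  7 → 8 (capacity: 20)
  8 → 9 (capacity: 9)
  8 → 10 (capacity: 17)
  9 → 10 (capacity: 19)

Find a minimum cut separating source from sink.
Min cut value = 8, edges: (3,4)

Min cut value: 8
Partition: S = [0, 1, 2, 3], T = [4, 5, 6, 7, 8, 9, 10]
Cut edges: (3,4)

By max-flow min-cut theorem, max flow = min cut = 8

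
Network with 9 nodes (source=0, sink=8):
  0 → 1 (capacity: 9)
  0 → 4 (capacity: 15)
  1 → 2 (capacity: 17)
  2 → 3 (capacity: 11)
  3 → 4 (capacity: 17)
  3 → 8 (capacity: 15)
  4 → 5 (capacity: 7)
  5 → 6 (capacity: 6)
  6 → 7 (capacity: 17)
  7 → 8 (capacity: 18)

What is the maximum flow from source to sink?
Maximum flow = 15

Max flow: 15

Flow assignment:
  0 → 1: 9/9
  0 → 4: 6/15
  1 → 2: 9/17
  2 → 3: 9/11
  3 → 8: 9/15
  4 → 5: 6/7
  5 → 6: 6/6
  6 → 7: 6/17
  7 → 8: 6/18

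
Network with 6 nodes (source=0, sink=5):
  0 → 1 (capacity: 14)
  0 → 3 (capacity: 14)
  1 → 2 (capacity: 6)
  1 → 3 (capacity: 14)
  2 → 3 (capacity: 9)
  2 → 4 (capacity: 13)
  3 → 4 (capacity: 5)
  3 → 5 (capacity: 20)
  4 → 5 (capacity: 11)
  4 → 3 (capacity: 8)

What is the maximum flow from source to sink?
Maximum flow = 28

Max flow: 28

Flow assignment:
  0 → 1: 14/14
  0 → 3: 14/14
  1 → 2: 3/6
  1 → 3: 11/14
  2 → 4: 3/13
  3 → 4: 5/5
  3 → 5: 20/20
  4 → 5: 8/11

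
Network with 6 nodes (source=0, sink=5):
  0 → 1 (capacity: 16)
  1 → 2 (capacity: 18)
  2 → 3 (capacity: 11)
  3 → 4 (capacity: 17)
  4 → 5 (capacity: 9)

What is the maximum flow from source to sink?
Maximum flow = 9

Max flow: 9

Flow assignment:
  0 → 1: 9/16
  1 → 2: 9/18
  2 → 3: 9/11
  3 → 4: 9/17
  4 → 5: 9/9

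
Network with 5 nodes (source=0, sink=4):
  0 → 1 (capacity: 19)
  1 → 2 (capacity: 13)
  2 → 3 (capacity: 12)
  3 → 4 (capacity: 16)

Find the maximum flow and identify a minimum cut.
Max flow = 12, Min cut edges: (2,3)

Maximum flow: 12
Minimum cut: (2,3)
Partition: S = [0, 1, 2], T = [3, 4]

Max-flow min-cut theorem verified: both equal 12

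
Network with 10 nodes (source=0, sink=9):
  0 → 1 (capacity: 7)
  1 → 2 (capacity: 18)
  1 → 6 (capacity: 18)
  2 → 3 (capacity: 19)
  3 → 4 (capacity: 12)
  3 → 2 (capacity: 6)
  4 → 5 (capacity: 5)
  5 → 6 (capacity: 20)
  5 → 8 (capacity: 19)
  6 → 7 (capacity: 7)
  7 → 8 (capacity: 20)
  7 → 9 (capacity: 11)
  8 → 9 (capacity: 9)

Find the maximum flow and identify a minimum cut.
Max flow = 7, Min cut edges: (0,1)

Maximum flow: 7
Minimum cut: (0,1)
Partition: S = [0], T = [1, 2, 3, 4, 5, 6, 7, 8, 9]

Max-flow min-cut theorem verified: both equal 7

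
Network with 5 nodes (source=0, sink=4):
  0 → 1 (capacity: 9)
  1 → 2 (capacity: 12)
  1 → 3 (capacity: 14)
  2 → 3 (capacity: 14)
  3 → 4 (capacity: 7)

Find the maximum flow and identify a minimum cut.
Max flow = 7, Min cut edges: (3,4)

Maximum flow: 7
Minimum cut: (3,4)
Partition: S = [0, 1, 2, 3], T = [4]

Max-flow min-cut theorem verified: both equal 7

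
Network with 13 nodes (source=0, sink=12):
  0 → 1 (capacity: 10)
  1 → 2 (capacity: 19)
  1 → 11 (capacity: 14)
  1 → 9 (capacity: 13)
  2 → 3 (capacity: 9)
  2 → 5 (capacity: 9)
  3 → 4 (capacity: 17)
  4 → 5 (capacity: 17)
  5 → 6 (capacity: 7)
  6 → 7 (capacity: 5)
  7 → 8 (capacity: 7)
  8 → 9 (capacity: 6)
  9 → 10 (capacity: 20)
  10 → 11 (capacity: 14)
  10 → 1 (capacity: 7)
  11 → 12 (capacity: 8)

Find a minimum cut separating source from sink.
Min cut value = 8, edges: (11,12)

Min cut value: 8
Partition: S = [0, 1, 2, 3, 4, 5, 6, 7, 8, 9, 10, 11], T = [12]
Cut edges: (11,12)

By max-flow min-cut theorem, max flow = min cut = 8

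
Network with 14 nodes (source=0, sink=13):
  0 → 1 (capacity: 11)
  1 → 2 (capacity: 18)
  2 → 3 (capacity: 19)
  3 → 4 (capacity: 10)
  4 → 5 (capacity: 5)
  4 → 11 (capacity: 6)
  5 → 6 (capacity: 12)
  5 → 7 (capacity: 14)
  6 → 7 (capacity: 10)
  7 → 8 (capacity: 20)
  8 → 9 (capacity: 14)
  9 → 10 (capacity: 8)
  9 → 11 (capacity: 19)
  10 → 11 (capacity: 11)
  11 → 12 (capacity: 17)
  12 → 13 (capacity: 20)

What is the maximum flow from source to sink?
Maximum flow = 10

Max flow: 10

Flow assignment:
  0 → 1: 10/11
  1 → 2: 10/18
  2 → 3: 10/19
  3 → 4: 10/10
  4 → 5: 4/5
  4 → 11: 6/6
  5 → 7: 4/14
  7 → 8: 4/20
  8 → 9: 4/14
  9 → 11: 4/19
  11 → 12: 10/17
  12 → 13: 10/20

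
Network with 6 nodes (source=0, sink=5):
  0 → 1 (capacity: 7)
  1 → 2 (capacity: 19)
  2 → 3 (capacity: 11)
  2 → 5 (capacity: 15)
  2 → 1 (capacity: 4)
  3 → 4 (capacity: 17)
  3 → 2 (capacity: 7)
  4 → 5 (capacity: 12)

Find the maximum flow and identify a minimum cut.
Max flow = 7, Min cut edges: (0,1)

Maximum flow: 7
Minimum cut: (0,1)
Partition: S = [0], T = [1, 2, 3, 4, 5]

Max-flow min-cut theorem verified: both equal 7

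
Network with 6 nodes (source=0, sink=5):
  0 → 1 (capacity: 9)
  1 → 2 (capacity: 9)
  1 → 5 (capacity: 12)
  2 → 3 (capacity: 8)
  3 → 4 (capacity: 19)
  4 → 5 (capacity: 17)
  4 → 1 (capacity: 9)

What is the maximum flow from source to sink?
Maximum flow = 9

Max flow: 9

Flow assignment:
  0 → 1: 9/9
  1 → 5: 9/12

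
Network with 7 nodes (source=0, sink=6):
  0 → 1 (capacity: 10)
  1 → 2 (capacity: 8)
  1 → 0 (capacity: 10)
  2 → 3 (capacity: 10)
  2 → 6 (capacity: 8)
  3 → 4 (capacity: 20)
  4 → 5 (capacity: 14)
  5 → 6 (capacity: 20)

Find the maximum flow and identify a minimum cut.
Max flow = 8, Min cut edges: (1,2)

Maximum flow: 8
Minimum cut: (1,2)
Partition: S = [0, 1], T = [2, 3, 4, 5, 6]

Max-flow min-cut theorem verified: both equal 8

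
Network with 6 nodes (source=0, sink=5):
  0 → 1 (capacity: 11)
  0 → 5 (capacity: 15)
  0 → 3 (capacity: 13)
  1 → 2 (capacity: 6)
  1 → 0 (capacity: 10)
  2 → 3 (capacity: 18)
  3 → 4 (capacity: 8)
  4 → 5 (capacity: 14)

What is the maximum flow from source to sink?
Maximum flow = 23

Max flow: 23

Flow assignment:
  0 → 1: 6/11
  0 → 5: 15/15
  0 → 3: 2/13
  1 → 2: 6/6
  2 → 3: 6/18
  3 → 4: 8/8
  4 → 5: 8/14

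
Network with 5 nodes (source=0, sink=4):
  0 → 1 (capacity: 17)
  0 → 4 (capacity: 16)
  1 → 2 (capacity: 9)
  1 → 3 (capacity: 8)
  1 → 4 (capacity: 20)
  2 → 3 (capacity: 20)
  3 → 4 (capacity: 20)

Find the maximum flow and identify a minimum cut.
Max flow = 33, Min cut edges: (0,1), (0,4)

Maximum flow: 33
Minimum cut: (0,1), (0,4)
Partition: S = [0], T = [1, 2, 3, 4]

Max-flow min-cut theorem verified: both equal 33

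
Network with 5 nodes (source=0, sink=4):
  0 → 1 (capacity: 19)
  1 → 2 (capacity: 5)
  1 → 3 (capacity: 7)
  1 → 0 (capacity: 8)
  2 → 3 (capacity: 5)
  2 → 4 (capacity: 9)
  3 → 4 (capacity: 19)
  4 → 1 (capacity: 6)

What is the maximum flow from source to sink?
Maximum flow = 12

Max flow: 12

Flow assignment:
  0 → 1: 12/19
  1 → 2: 5/5
  1 → 3: 7/7
  2 → 4: 5/9
  3 → 4: 7/19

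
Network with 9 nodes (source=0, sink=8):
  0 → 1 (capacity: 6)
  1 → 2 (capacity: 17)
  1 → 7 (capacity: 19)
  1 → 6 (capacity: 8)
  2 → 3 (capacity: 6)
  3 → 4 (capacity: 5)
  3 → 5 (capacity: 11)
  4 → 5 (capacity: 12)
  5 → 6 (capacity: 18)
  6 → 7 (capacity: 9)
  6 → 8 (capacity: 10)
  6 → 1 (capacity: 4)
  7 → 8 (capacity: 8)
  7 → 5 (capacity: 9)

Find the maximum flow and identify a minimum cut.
Max flow = 6, Min cut edges: (0,1)

Maximum flow: 6
Minimum cut: (0,1)
Partition: S = [0], T = [1, 2, 3, 4, 5, 6, 7, 8]

Max-flow min-cut theorem verified: both equal 6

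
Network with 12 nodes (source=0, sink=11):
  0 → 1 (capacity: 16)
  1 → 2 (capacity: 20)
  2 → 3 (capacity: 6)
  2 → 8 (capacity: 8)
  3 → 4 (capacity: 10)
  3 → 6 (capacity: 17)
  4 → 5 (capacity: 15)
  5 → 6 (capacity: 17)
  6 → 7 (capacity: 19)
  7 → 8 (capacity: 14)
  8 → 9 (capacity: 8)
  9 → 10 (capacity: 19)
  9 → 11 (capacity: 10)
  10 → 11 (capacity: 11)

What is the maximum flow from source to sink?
Maximum flow = 8

Max flow: 8

Flow assignment:
  0 → 1: 8/16
  1 → 2: 8/20
  2 → 3: 6/6
  2 → 8: 2/8
  3 → 6: 6/17
  6 → 7: 6/19
  7 → 8: 6/14
  8 → 9: 8/8
  9 → 11: 8/10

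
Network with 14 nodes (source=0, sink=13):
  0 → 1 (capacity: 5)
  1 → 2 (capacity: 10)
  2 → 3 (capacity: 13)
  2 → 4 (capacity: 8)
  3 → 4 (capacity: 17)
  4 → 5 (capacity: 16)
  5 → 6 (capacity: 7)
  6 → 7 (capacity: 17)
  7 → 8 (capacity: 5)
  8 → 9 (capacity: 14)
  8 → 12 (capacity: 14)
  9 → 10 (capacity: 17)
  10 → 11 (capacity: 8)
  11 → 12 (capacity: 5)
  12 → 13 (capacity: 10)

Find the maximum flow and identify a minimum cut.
Max flow = 5, Min cut edges: (7,8)

Maximum flow: 5
Minimum cut: (7,8)
Partition: S = [0, 1, 2, 3, 4, 5, 6, 7], T = [8, 9, 10, 11, 12, 13]

Max-flow min-cut theorem verified: both equal 5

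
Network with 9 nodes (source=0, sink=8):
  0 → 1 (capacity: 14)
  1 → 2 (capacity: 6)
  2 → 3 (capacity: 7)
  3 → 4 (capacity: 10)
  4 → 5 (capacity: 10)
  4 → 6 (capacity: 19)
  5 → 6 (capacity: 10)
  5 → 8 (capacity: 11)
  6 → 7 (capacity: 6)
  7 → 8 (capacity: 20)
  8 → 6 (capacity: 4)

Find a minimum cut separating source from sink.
Min cut value = 6, edges: (1,2)

Min cut value: 6
Partition: S = [0, 1], T = [2, 3, 4, 5, 6, 7, 8]
Cut edges: (1,2)

By max-flow min-cut theorem, max flow = min cut = 6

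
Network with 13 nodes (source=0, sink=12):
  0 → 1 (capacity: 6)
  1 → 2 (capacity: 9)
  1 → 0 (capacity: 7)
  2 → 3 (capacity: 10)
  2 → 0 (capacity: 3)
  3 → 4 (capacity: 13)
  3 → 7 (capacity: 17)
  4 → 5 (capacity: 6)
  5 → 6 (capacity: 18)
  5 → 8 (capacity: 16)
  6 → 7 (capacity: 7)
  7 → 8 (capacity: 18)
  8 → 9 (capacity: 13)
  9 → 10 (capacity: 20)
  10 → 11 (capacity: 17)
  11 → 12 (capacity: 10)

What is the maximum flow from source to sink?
Maximum flow = 6

Max flow: 6

Flow assignment:
  0 → 1: 6/6
  1 → 2: 6/9
  2 → 3: 6/10
  3 → 7: 6/17
  7 → 8: 6/18
  8 → 9: 6/13
  9 → 10: 6/20
  10 → 11: 6/17
  11 → 12: 6/10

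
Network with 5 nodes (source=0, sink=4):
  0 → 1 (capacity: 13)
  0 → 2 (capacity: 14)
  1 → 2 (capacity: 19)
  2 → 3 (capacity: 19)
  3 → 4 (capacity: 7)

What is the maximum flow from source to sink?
Maximum flow = 7

Max flow: 7

Flow assignment:
  0 → 1: 7/13
  1 → 2: 7/19
  2 → 3: 7/19
  3 → 4: 7/7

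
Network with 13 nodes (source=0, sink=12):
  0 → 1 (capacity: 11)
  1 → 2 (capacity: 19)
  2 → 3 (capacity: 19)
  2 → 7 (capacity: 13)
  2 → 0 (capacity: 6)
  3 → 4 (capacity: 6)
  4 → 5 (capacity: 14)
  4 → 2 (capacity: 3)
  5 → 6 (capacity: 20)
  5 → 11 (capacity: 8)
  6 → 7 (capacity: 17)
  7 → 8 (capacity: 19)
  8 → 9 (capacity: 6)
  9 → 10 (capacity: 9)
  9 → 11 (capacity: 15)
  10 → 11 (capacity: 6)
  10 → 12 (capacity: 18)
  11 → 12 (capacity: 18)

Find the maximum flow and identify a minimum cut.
Max flow = 11, Min cut edges: (0,1)

Maximum flow: 11
Minimum cut: (0,1)
Partition: S = [0], T = [1, 2, 3, 4, 5, 6, 7, 8, 9, 10, 11, 12]

Max-flow min-cut theorem verified: both equal 11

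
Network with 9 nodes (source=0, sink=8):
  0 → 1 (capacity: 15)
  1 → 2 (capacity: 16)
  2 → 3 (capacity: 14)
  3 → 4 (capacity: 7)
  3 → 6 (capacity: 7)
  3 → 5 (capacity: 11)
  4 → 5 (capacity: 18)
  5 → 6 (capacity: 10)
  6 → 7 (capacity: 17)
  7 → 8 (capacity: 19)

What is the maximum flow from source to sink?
Maximum flow = 14

Max flow: 14

Flow assignment:
  0 → 1: 14/15
  1 → 2: 14/16
  2 → 3: 14/14
  3 → 6: 7/7
  3 → 5: 7/11
  5 → 6: 7/10
  6 → 7: 14/17
  7 → 8: 14/19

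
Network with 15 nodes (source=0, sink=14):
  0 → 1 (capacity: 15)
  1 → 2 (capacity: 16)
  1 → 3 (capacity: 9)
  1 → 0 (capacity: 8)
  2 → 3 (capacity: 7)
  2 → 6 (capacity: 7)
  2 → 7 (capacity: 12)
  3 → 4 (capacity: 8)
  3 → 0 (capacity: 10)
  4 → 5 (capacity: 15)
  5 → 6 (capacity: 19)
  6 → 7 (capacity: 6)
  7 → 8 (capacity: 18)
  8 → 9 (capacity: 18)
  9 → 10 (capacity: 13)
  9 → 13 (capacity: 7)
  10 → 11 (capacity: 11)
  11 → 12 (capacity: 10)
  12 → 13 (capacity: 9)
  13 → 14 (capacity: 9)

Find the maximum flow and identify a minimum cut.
Max flow = 9, Min cut edges: (13,14)

Maximum flow: 9
Minimum cut: (13,14)
Partition: S = [0, 1, 2, 3, 4, 5, 6, 7, 8, 9, 10, 11, 12, 13], T = [14]

Max-flow min-cut theorem verified: both equal 9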